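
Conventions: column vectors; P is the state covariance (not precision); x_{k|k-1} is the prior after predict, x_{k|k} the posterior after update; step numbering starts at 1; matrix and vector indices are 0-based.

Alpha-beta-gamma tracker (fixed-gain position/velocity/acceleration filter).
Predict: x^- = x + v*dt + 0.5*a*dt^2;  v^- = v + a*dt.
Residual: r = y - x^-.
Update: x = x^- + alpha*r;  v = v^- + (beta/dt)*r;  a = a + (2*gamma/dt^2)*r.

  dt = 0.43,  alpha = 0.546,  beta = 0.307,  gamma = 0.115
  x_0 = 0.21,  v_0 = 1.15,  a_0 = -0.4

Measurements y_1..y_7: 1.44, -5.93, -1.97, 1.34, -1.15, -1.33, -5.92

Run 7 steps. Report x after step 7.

x_post = -3.0184

step 1: x_pred=0.6675  r=0.7725  x^+=1.0893  v^+=1.5295  a^+=0.5609
step 2: x_pred=1.7988  r=-7.7288  x^+=-2.4211  v^+=-3.7473  a^+=-9.0531
step 3: x_pred=-4.8694  r=2.8994  x^+=-3.2863  v^+=-5.5701  a^+=-5.4465
step 4: x_pred=-6.1850  r=7.5250  x^+=-2.0764  v^+=-2.5396  a^+=3.9140
step 5: x_pred=-2.8065  r=1.6565  x^+=-1.9021  v^+=0.3261  a^+=5.9746
step 6: x_pred=-1.2095  r=-0.1205  x^+=-1.2753  v^+=2.8091  a^+=5.8247
step 7: x_pred=0.4711  r=-6.3911  x^+=-3.0184  v^+=0.7508  a^+=-2.1253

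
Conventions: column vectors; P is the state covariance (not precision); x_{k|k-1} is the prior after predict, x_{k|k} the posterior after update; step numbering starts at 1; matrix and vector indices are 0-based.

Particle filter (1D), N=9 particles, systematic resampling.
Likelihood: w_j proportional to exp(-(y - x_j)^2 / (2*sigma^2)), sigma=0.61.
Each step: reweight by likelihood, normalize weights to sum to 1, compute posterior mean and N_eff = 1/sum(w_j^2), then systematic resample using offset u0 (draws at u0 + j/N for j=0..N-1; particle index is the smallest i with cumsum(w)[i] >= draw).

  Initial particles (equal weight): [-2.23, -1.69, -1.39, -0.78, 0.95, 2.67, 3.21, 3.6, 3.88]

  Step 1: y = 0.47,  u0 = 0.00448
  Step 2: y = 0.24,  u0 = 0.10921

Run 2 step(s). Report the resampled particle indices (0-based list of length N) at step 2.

resampled_idx = [2, 3, 3, 4, 5, 6, 7, 8, 8]

step 1: w=[0.0001, 0.0022, 0.0110, 0.1409, 0.8440, 0.0017, 0.0000, 0.0000, 0.0000]  mean=0.6776  Neff=1.3654  idx=[2, 3, 4, 4, 4, 4, 4, 4, 4]
step 2: w=[0.0073, 0.0645, 0.1326, 0.1326, 0.1326, 0.1326, 0.1326, 0.1326, 0.1326]  mean=0.8212  Neff=7.8566  idx=[2, 3, 3, 4, 5, 6, 7, 8, 8]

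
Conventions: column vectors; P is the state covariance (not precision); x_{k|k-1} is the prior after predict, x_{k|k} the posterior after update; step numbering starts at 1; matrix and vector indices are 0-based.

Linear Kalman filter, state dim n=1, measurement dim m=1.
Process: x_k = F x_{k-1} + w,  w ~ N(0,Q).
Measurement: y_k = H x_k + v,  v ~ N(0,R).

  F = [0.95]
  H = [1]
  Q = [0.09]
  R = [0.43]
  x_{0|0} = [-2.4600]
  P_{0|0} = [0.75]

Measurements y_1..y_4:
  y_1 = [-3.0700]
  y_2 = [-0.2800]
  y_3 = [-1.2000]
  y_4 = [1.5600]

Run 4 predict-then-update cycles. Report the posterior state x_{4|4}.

step 1: x^-=[-2.3370]  P^-=[0.7669]  S=[1.1969]  K=[0.6407]  nu=[-0.7330]  x^+=[-2.8067]  P^+=[0.2755]
step 2: x^-=[-2.6663]  P^-=[0.3387]  S=[0.7687]  K=[0.4406]  nu=[2.3863]  x^+=[-1.6150]  P^+=[0.1894]
step 3: x^-=[-1.5342]  P^-=[0.2610]  S=[0.6910]  K=[0.3777]  nu=[0.3342]  x^+=[-1.4080]  P^+=[0.1624]
step 4: x^-=[-1.3376]  P^-=[0.2366]  S=[0.6666]  K=[0.3549]  nu=[2.8976]  x^+=[-0.3092]  P^+=[0.1526]

x_post = [-0.3092]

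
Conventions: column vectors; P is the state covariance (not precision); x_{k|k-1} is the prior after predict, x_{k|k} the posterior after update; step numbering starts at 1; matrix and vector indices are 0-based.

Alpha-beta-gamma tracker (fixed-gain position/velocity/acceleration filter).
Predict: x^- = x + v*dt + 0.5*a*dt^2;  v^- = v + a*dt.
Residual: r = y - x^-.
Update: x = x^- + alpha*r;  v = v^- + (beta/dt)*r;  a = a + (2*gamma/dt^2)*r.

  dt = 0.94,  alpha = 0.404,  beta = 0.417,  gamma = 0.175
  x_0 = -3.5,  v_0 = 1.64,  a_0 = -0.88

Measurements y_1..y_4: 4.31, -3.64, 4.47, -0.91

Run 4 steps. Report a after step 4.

step 1: x_pred=-2.3472  r=6.6572  x^+=0.3423  v^+=3.7660  a^+=1.7570
step 2: x_pred=4.6586  r=-8.2986  x^+=1.3060  v^+=1.7362  a^+=-1.5302
step 3: x_pred=2.2619  r=2.2081  x^+=3.1540  v^+=1.2773  a^+=-0.6556
step 4: x_pred=4.0651  r=-4.9751  x^+=2.0551  v^+=-1.5459  a^+=-2.6262

a_post = -2.6262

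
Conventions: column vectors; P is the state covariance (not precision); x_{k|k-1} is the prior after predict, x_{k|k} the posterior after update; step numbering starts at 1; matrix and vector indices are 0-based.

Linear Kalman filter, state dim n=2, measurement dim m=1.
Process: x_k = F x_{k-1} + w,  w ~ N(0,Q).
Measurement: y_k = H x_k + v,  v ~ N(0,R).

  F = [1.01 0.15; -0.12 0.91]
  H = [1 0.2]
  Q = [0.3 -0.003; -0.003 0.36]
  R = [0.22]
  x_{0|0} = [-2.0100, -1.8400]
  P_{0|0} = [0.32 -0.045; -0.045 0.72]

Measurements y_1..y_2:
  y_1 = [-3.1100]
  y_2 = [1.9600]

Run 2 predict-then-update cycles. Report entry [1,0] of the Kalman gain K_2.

step 1: x^-=[-2.3061, -1.4332]  P^-=[0.6290 0.0159; 0.0159 0.9707]  S=[0.8942]  K=[0.7070; 0.2349]  nu=[-0.5173]  x^+=[-2.6718, -1.5547]  P^+=[0.1821 -0.1326; -0.1326 0.9213]
step 2: x^-=[-2.9317, -1.0942]  P^-=[0.4663 -0.0188; -0.0188 1.1545]  S=[0.7249]  K=[0.6380; 0.2926]  nu=[5.1106]  x^+=[0.3288, 0.4013]  P^+=[0.1712 -0.1541; -0.1541 1.0924]

K[1,0] = 0.2926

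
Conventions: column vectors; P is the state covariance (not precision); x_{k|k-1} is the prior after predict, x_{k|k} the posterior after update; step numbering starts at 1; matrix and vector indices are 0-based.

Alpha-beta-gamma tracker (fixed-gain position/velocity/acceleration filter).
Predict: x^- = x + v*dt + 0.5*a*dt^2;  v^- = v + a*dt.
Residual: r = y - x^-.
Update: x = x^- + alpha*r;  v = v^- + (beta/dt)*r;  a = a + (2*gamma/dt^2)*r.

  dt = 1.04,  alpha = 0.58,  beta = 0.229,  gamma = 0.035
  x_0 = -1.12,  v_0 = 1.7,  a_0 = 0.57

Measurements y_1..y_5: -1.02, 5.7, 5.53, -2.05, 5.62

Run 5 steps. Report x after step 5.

step 1: x_pred=0.9563  r=-1.9763  x^+=-0.1900  v^+=1.8576  a^+=0.4421
step 2: x_pred=1.9811  r=3.7189  x^+=4.1380  v^+=3.1363  a^+=0.6828
step 3: x_pred=7.7691  r=-2.2391  x^+=6.4704  v^+=3.3534  a^+=0.5379
step 4: x_pred=10.2488  r=-12.2988  x^+=3.1155  v^+=1.2047  a^+=-0.2581
step 5: x_pred=4.2288  r=1.3912  x^+=5.0357  v^+=1.2426  a^+=-0.1681

x_post = 5.0357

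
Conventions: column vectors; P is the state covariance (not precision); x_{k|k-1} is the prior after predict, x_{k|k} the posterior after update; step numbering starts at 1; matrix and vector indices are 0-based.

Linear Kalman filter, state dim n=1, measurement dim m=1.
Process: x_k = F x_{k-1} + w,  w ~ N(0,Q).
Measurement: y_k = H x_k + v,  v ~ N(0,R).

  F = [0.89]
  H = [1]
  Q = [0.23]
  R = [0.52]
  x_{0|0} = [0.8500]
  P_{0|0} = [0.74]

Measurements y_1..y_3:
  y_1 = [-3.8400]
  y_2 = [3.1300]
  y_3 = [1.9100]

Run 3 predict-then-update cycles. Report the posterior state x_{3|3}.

x_post = [1.1344]

step 1: x^-=[0.7565]  P^-=[0.8162]  S=[1.3362]  K=[0.6108]  nu=[-4.5965]  x^+=[-2.0511]  P^+=[0.3176]
step 2: x^-=[-1.8255]  P^-=[0.4816]  S=[1.0016]  K=[0.4808]  nu=[4.9555]  x^+=[0.5572]  P^+=[0.2500]
step 3: x^-=[0.4959]  P^-=[0.4280]  S=[0.9480]  K=[0.4515]  nu=[1.4141]  x^+=[1.1344]  P^+=[0.2348]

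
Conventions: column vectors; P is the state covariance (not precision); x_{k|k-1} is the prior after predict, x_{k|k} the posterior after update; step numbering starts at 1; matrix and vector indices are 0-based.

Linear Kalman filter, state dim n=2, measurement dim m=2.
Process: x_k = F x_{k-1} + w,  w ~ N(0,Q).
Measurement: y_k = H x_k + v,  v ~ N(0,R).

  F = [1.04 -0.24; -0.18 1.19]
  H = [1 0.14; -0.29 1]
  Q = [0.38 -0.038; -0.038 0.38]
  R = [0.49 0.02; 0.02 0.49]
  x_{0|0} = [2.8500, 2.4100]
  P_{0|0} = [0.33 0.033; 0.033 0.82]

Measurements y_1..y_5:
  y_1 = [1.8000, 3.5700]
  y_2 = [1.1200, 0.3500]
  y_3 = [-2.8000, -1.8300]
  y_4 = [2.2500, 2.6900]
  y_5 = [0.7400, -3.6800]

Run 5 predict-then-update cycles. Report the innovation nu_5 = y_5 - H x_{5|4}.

innov = [0.3646, -5.4050]

step 1: x^-=[2.3856, 2.3549]  P^-=[0.7677 -0.2917; -0.2917 1.5378]  S=[1.2061 -0.2672; -0.2672 2.2615]  K=[0.5671 -0.1604; 0.0981 0.7290]  nu=[-0.9153, 1.9069]  x^+=[1.5606, 3.6552]  P^+=[0.2730 0.0119; 0.0119 0.3626]
step 2: x^-=[0.7458, 4.0687]  P^-=[0.6902 -0.1774; -0.1774 0.8972]  S=[1.1481 -0.2248; -0.2248 1.5482]  K=[0.5473 -0.1644; 0.0770 0.6240]  nu=[-0.1954, -3.5024]  x^+=[1.2147, 1.8683]  P^+=[0.2639 0.0069; 0.0069 0.3093]
step 3: x^-=[0.8149, 2.0046]  P^-=[0.6798 -0.1669; -0.1669 0.8236]  S=[1.1393 -0.2220; -0.2220 1.4675]  K=[0.5439 -0.1658; 0.0726 0.6052]  nu=[-3.8956, -3.5983]  x^+=[-0.7074, -0.4558]  P^+=[0.2624 0.0057; 0.0057 0.2996]
step 4: x^-=[-0.6263, -0.4151]  P^-=[0.6782 -0.1653; -0.1653 0.8104]  S=[1.1378 -0.2219; -0.2219 1.4533]  K=[0.5433 -0.1662; 0.0717 0.6015]  nu=[2.9345, 2.9234]  x^+=[0.4823, 1.5538]  P^+=[0.2621 0.0055; 0.0055 0.2978]
step 5: x^-=[0.1286, 1.7623]  P^-=[0.6780 -0.1651; -0.1651 0.8078]  S=[1.1376 -0.2219; -0.2219 1.4506]  K=[0.5432 -0.1663; 0.0715 0.6008]  nu=[0.3646, -5.4050]  x^+=[1.2253, -1.4592]  P^+=[0.2621 0.0054; 0.0054 0.2974]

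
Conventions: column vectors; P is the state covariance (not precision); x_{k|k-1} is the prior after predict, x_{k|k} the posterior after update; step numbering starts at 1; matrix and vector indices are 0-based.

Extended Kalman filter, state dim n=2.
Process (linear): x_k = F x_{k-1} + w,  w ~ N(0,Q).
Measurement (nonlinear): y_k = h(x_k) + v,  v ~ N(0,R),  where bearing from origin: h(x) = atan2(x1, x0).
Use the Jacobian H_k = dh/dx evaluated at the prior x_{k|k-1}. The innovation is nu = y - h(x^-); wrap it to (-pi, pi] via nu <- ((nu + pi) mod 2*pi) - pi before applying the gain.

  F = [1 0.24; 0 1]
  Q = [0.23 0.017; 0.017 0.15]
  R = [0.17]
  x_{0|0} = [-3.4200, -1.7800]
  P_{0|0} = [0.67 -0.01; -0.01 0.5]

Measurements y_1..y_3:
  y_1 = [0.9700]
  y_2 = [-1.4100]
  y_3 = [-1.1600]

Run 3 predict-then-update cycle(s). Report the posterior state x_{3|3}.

step 1: x^-=[-3.8472, -1.7800]  P^-=[0.9240 0.1270; 0.1270 0.6500]  H_jac=[0.0991 -0.2141]  S=[0.2035]  K=[0.3162; -0.6221]  nu=[-2.6049]  x^+=[-4.6709, -0.1594]  P^+=[0.9037 0.1670; 0.1670 0.5713]
step 2: x^-=[-4.7091, -0.1594]  P^-=[1.2467 0.3211; 0.3211 0.7213]  H_jac=[0.0072 -0.2121]  S=[0.2015]  K=[-0.2935; -0.7477]  nu=[1.6977]  x^+=[-5.2075, -1.4288]  P^+=[1.2294 0.2769; 0.2769 0.6086]
step 3: x^-=[-5.5504, -1.4288]  P^-=[1.6273 0.4400; 0.4400 0.7586]  H_jac=[0.0435 -0.1690]  S=[0.1883]  K=[-0.0189; -0.5792]  nu=[1.7296]  x^+=[-5.5831, -2.4306]  P^+=[1.6273 0.4379; 0.4379 0.6954]

x_post = [-5.5831, -2.4306]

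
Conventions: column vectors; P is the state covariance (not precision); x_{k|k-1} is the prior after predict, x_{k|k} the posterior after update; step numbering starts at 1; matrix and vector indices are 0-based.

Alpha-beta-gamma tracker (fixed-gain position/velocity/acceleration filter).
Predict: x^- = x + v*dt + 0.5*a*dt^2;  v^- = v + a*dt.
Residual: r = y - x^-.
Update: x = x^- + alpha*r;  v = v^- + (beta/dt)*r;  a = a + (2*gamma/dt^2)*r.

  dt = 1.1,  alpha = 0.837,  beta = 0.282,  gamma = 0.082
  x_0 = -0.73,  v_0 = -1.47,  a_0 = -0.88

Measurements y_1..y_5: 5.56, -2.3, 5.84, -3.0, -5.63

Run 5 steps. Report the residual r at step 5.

step 1: x_pred=-2.8794  r=8.4394  x^+=4.1844  v^+=-0.2744  a^+=0.2639
step 2: x_pred=4.0421  r=-6.3421  x^+=-1.2662  v^+=-1.6101  a^+=-0.5957
step 3: x_pred=-3.3978  r=9.2378  x^+=4.3342  v^+=0.1028  a^+=0.6563
step 4: x_pred=4.8444  r=-7.8444  x^+=-1.7214  v^+=-1.1863  a^+=-0.4069
step 5: x_pred=-3.2724  r=-2.3576  x^+=-5.2457  v^+=-2.2382  a^+=-0.7264

resid = -2.3576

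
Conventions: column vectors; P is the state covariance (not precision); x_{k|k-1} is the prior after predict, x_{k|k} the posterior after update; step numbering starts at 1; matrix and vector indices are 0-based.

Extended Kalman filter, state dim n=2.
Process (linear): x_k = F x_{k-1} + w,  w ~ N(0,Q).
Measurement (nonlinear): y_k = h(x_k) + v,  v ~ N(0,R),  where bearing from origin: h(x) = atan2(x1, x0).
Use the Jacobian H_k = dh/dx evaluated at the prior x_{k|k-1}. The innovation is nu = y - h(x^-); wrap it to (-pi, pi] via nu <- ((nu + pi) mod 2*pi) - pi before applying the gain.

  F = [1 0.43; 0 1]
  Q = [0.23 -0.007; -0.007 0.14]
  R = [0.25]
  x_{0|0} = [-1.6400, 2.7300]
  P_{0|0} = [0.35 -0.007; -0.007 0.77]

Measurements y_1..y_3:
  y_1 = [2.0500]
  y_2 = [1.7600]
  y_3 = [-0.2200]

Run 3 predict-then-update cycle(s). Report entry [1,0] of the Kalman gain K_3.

step 1: x^-=[-0.4661, 2.7300]  P^-=[0.7164 0.3171; 0.3171 0.9100]  H_jac=[-0.3559 -0.0608]  S=[0.3578]  K=[-0.7664; -0.4700]  nu=[0.3101]  x^+=[-0.7038, 2.5843]  P^+=[0.5062 0.1882; 0.1882 0.8310]
step 2: x^-=[0.4075, 2.5843]  P^-=[1.0517 0.5385; 0.5385 0.9710]  H_jac=[-0.3776 0.0595]  S=[0.3792]  K=[-0.9627; -0.3838]  nu=[0.3456]  x^+=[0.0748, 2.4516]  P^+=[0.7003 0.3984; 0.3984 0.9151]
step 3: x^-=[1.1290, 2.4516]  P^-=[1.4421 0.7849; 0.7849 1.0551]  H_jac=[-0.3365 0.1550]  S=[0.3568]  K=[-1.0193; -0.2821]  nu=[-1.3592]  x^+=[2.5144, 2.8350]  P^+=[1.0714 0.6823; 0.6823 1.0267]

K[1,0] = -0.2821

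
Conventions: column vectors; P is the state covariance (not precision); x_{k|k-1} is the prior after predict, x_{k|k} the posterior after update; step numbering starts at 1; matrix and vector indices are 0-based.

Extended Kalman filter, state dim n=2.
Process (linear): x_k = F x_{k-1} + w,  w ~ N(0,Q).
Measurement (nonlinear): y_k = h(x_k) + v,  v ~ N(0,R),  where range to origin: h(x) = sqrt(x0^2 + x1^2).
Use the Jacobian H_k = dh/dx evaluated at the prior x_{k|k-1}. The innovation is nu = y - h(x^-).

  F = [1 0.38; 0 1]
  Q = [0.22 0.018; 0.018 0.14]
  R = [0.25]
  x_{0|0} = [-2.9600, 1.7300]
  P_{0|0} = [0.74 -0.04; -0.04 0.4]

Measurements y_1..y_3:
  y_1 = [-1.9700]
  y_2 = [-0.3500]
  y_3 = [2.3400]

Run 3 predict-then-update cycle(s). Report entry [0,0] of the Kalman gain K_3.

K[0,0] = -0.2220

step 1: x^-=[-2.3026, 1.7300]  P^-=[0.9874 0.1300; 0.1300 0.5400]  H_jac=[-0.7995 0.6007]  S=[0.9511]  K=[-0.7479; 0.2318]  nu=[-4.8501]  x^+=[1.3247, 0.6059]  P^+=[0.4554 0.2949; 0.2949 0.4889]
step 2: x^-=[1.5549, 0.6059]  P^-=[0.9701 0.4986; 0.4986 0.6289]  H_jac=[0.9318 0.3631]  S=[1.5125]  K=[0.7173; 0.4582]  nu=[-2.0188]  x^+=[0.1068, -0.3190]  P^+=[0.1918 0.0016; 0.0016 0.3114]
step 3: x^-=[-0.0144, -0.3190]  P^-=[0.4580 0.1379; 0.1379 0.4514]  H_jac=[-0.0452 -0.9990]  S=[0.7139]  K=[-0.2220; -0.6404]  nu=[2.0206]  x^+=[-0.4629, -1.6131]  P^+=[0.4228 0.0364; 0.0364 0.1586]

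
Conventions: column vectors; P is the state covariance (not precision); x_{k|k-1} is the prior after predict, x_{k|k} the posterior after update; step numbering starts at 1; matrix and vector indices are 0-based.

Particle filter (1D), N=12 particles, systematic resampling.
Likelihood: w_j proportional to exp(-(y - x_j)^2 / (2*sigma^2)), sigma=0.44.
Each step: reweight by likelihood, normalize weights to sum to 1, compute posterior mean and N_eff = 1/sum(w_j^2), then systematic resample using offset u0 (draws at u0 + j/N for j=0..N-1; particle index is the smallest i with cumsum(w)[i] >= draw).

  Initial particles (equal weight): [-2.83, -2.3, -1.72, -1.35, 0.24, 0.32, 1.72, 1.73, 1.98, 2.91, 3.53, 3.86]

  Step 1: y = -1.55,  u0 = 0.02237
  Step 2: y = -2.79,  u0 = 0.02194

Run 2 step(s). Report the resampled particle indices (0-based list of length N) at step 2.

resampled_idx = [0, 0, 0, 0, 0, 1, 1, 1, 1, 1, 3, 5]

step 1: w=[0.0070, 0.1125, 0.4465, 0.4338, 0.0001, 0.0001, 0.0000, 0.0000, 0.0000, 0.0000, 0.0000, 0.0000]  mean=-1.6322  Neff=2.4984  idx=[1, 1, 2, 2, 2, 2, 2, 3, 3, 3, 3, 3]
step 2: w=[0.3957, 0.3957, 0.0382, 0.0382, 0.0382, 0.0382, 0.0382, 0.0035, 0.0035, 0.0035, 0.0035, 0.0035]  mean=-2.1726  Neff=3.1197  idx=[0, 0, 0, 0, 0, 1, 1, 1, 1, 1, 3, 5]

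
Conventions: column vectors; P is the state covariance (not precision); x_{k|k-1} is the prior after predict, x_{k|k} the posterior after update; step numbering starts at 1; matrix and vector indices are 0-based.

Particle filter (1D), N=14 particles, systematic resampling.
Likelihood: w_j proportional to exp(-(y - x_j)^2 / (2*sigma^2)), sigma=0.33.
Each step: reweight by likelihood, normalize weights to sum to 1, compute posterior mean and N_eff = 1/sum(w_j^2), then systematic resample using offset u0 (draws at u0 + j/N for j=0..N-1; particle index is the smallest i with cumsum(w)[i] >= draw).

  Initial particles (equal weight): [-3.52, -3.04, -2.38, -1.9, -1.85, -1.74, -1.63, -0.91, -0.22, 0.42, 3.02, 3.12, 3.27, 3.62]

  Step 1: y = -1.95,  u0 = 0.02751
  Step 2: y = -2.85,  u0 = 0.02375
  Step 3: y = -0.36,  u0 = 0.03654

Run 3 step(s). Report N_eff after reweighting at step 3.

step 1: w=[0.0000, 0.0011, 0.1119, 0.2585, 0.2497, 0.2135, 0.1634, 0.0018, 0.0000, 0.0000, 0.0000, 0.0000, 0.0000, 0.0000]  mean=-1.8624  Neff=4.6726  idx=[2, 2, 3, 3, 3, 4, 4, 4, 4, 5, 5, 5, 6, 6]
step 2: w=[0.4390, 0.4390, 0.0192, 0.0192, 0.0192, 0.0123, 0.0123, 0.0123, 0.0123, 0.0042, 0.0042, 0.0042, 0.0013, 0.0013]  mean=-2.3163  Neff=2.5825  idx=[0, 0, 0, 0, 0, 0, 1, 1, 1, 1, 1, 1, 2, 6]
step 3: w=[0.0001, 0.0001, 0.0001, 0.0001, 0.0001, 0.0001, 0.0001, 0.0001, 0.0001, 0.0001, 0.0001, 0.0001, 0.3323, 0.6662]  mean=-1.8674  Neff=1.8045  idx=[12, 12, 12, 12, 12, 13, 13, 13, 13, 13, 13, 13, 13, 13]

N_eff = 1.8045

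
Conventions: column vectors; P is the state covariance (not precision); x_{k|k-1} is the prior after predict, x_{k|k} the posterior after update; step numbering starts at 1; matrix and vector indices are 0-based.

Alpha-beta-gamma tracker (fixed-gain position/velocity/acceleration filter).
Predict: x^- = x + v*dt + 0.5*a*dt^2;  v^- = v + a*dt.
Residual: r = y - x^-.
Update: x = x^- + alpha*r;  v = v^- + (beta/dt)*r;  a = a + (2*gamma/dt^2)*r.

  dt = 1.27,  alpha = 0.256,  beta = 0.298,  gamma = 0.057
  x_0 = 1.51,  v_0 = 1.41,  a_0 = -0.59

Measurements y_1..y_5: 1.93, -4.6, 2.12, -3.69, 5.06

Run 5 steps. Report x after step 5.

step 1: x_pred=2.8249  r=-0.8949  x^+=2.5958  v^+=0.4507  a^+=-0.6533
step 2: x_pred=2.6414  r=-7.2414  x^+=0.7876  v^+=-2.0781  a^+=-1.1651
step 3: x_pred=-2.7911  r=4.9111  x^+=-1.5339  v^+=-2.4053  a^+=-0.8180
step 4: x_pred=-5.2483  r=1.5583  x^+=-4.8494  v^+=-3.0785  a^+=-0.7078
step 5: x_pred=-9.3299  r=14.3899  x^+=-5.6461  v^+=-0.6009  a^+=0.3093

x_post = -5.6461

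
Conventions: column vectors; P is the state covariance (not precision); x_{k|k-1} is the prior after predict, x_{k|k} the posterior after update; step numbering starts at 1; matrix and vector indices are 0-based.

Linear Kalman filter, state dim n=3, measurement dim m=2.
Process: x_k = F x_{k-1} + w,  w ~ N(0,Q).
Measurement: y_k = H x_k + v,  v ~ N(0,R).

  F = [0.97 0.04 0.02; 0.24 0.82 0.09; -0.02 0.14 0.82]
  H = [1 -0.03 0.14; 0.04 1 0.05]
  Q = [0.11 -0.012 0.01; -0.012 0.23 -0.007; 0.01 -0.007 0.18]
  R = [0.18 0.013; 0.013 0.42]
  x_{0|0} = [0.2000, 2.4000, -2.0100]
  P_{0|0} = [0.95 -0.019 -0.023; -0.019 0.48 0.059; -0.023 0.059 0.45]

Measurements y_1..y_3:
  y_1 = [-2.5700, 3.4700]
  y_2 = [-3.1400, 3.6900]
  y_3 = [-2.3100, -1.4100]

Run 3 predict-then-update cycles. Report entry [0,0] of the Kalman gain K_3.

K[0,0] = 0.5299

step 1: x^-=[0.2498, 1.8351, -1.3162]  P^-=[1.0025 0.2095 -0.0171; 0.2095 0.6114 0.1124; -0.0171 0.1124 0.5068]  S=[1.1747 0.2621; 0.2621 1.0622]  K=[0.8400 0.0268; 0.0473 0.5771; 0.0150 0.1253]  nu=[-2.5805, 1.6907]  x^+=[-1.8725, 2.6887, -1.1431]  P^+=[0.1610 0.0189 -0.0632; 0.0189 0.2407 0.0309; -0.0632 0.0309 0.4889]
step 2: x^-=[-1.7317, 1.6524, -0.5235]  P^-=[0.2611 0.0443 -0.0303; 0.0443 0.4143 0.0651; -0.0303 0.0651 0.5225]  S=[0.4400 0.0662; 0.0662 0.8460]  K=[0.5781 0.0176; 0.0187 0.4942; 0.0778 0.1003]  nu=[-1.2855, 2.1330]  x^+=[-2.4371, 2.6826, -0.4095]  P^+=[0.1125 0.0132 -0.0555; 0.0132 0.2063 0.0199; -0.0555 0.0199 0.5103]
step 3: x^-=[-2.2649, 1.5780, 0.0886]  P^-=[0.2152 0.0278 -0.0243; 0.0278 0.3851 0.0568; -0.0243 0.0568 0.5335]  S=[0.3971 0.0480; 0.0480 0.8145]  K=[0.5299 0.0119; 0.0031 0.4774; 0.1111 0.0947]  nu=[-0.0101, -2.9018]  x^+=[-2.3049, 0.1926, -0.1875]  P^+=[0.1030 0.0103 -0.0511; 0.0103 0.1993 0.0173; -0.0511 0.0173 0.5203]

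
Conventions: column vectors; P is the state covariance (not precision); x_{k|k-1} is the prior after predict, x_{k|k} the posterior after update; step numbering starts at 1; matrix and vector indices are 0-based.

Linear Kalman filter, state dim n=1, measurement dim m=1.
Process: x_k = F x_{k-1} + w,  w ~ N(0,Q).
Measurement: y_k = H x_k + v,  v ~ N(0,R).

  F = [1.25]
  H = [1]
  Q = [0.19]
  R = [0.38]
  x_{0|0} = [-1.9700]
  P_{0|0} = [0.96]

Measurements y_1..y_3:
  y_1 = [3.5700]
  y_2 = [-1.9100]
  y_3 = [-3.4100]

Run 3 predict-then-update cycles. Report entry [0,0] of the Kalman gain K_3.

step 1: x^-=[-2.4625]  P^-=[1.6900]  S=[2.0700]  K=[0.8164]  nu=[6.0325]  x^+=[2.4626]  P^+=[0.3102]
step 2: x^-=[3.0782]  P^-=[0.6748]  S=[1.0548]  K=[0.6397]  nu=[-4.9882]  x^+=[-0.1129]  P^+=[0.2431]
step 3: x^-=[-0.1411]  P^-=[0.5698]  S=[0.9498]  K=[0.5999]  nu=[-3.2689]  x^+=[-2.1022]  P^+=[0.2280]

K[0,0] = 0.5999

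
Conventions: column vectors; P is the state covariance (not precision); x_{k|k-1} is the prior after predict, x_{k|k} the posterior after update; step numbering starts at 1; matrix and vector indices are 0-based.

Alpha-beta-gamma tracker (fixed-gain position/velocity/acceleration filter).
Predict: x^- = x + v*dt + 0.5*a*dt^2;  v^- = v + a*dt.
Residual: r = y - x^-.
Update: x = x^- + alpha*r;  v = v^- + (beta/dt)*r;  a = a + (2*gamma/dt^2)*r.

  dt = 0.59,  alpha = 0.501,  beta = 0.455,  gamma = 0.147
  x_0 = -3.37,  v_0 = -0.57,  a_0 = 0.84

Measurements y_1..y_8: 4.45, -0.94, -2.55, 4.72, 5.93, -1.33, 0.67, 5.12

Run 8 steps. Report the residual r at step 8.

resid = 8.7825

step 1: x_pred=-3.5601  r=8.0101  x^+=0.4530  v^+=6.1029  a^+=7.6052
step 2: x_pred=5.3773  r=-6.3173  x^+=2.2124  v^+=5.7181  a^+=2.2697
step 3: x_pred=5.9811  r=-8.5311  x^+=1.7070  v^+=0.4782  a^+=-4.9355
step 4: x_pred=1.1301  r=3.5899  x^+=2.9286  v^+=0.3347  a^+=-1.9036
step 5: x_pred=2.7948  r=3.1352  x^+=4.3655  v^+=1.6294  a^+=0.7444
step 6: x_pred=5.4564  r=-6.7864  x^+=2.0564  v^+=-3.1650  a^+=-4.9873
step 7: x_pred=-0.6790  r=1.3490  x^+=-0.0031  v^+=-5.0672  a^+=-3.8480
step 8: x_pred=-3.6625  r=8.7825  x^+=0.7375  v^+=-0.5646  a^+=3.5696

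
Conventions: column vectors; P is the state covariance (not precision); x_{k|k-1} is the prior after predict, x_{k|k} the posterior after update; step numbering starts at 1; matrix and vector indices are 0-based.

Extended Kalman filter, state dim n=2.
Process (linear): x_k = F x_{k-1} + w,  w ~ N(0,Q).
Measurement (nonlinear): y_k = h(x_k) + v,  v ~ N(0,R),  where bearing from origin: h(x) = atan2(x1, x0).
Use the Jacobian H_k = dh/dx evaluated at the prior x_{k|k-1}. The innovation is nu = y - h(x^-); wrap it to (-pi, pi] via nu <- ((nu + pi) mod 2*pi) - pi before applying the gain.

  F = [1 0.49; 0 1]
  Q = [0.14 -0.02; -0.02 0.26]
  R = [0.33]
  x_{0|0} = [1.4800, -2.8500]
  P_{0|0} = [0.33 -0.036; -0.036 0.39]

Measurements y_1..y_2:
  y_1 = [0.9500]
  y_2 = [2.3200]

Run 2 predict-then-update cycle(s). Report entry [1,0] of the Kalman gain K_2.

K[1,0] = 0.3551

step 1: x^-=[0.0835, -2.8500]  P^-=[0.5284 0.1351; 0.1351 0.6500]  H_jac=[0.3506 0.0103]  S=[0.3960]  K=[0.4713; 0.1365]  nu=[2.4915]  x^+=[1.2577, -2.5100]  P^+=[0.4404 0.1096; 0.1096 0.6426]
step 2: x^-=[0.0278, -2.5100]  P^-=[0.8421 0.4045; 0.4045 0.9026]  H_jac=[0.3984 0.0044]  S=[0.4651]  K=[0.7252; 0.3551]  nu=[-2.4035]  x^+=[-1.7151, -3.3633]  P^+=[0.5976 0.2848; 0.2848 0.8440]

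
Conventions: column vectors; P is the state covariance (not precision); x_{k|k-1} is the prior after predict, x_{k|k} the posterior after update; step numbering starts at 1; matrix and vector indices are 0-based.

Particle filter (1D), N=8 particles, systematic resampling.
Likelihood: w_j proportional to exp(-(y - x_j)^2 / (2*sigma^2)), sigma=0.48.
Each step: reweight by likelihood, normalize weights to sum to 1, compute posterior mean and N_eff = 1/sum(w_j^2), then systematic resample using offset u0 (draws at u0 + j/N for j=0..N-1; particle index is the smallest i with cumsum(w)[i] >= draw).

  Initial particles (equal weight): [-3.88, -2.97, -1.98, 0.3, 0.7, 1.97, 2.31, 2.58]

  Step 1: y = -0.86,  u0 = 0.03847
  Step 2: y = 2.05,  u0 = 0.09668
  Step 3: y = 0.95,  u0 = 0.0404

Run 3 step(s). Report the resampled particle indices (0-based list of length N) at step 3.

step 1: w=[0.0000, 0.0005, 0.5267, 0.4321, 0.0408, 0.0000, 0.0000, 0.0000]  mean=-0.8861  Neff=2.1472  idx=[2, 2, 2, 2, 3, 3, 3, 3]
step 2: w=[0.0000, 0.0000, 0.0000, 0.0000, 0.2500, 0.2500, 0.2500, 0.2500]  mean=0.3000  Neff=4.0000  idx=[4, 4, 5, 5, 6, 6, 7, 7]
step 3: w=[0.1250, 0.1250, 0.1250, 0.1250, 0.1250, 0.1250, 0.1250, 0.1250]  mean=0.3000  Neff=8.0000  idx=[0, 1, 2, 3, 4, 5, 6, 7]

resampled_idx = [0, 1, 2, 3, 4, 5, 6, 7]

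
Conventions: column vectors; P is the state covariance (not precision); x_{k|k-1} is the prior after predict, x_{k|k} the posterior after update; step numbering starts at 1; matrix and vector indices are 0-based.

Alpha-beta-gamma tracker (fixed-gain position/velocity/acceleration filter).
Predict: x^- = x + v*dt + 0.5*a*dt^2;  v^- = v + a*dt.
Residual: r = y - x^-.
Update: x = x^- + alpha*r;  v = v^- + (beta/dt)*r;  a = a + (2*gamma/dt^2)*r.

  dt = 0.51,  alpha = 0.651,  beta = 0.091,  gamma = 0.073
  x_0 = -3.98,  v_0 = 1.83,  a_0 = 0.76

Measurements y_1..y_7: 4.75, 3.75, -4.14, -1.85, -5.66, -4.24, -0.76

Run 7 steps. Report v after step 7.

step 1: x_pred=-2.9479  r=7.6979  x^+=2.0634  v^+=3.5911  a^+=5.0810
step 2: x_pred=4.5557  r=-0.8057  x^+=4.0312  v^+=6.0387  a^+=4.6287
step 3: x_pred=7.7129  r=-11.8529  x^+=-0.0033  v^+=6.2844  a^+=-2.0246
step 4: x_pred=2.9384  r=-4.7884  x^+=-0.1788  v^+=4.3975  a^+=-4.7124
step 5: x_pred=1.4510  r=-7.1110  x^+=-3.1783  v^+=0.7253  a^+=-8.7040
step 6: x_pred=-3.9403  r=-0.2997  x^+=-4.1354  v^+=-3.7672  a^+=-8.8722
step 7: x_pred=-7.2105  r=6.4505  x^+=-3.0112  v^+=-7.1411  a^+=-5.2514

v_post = -7.1411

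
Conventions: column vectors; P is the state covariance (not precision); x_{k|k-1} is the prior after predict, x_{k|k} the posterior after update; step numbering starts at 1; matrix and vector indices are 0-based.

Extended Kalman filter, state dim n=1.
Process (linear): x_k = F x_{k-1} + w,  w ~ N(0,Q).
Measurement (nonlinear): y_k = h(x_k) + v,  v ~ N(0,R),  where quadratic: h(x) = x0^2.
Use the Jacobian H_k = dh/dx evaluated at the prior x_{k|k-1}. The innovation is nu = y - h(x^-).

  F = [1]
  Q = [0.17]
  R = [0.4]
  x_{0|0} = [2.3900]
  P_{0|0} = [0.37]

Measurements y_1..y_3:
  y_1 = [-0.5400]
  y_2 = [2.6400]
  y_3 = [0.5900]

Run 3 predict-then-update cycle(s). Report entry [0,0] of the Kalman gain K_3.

step 1: x^-=[2.3900]  P^-=[0.5400]  H_jac=[4.7800]  S=[12.7381]  K=[0.2026]  nu=[-6.2521]  x^+=[1.1231]  P^+=[0.0170]
step 2: x^-=[1.1231]  P^-=[0.1870]  H_jac=[2.2462]  S=[1.3433]  K=[0.3126]  nu=[1.3786]  x^+=[1.5541]  P^+=[0.0557]
step 3: x^-=[1.5541]  P^-=[0.2257]  H_jac=[3.1082]  S=[2.5802]  K=[0.2719]  nu=[-1.8252]  x^+=[1.0579]  P^+=[0.0350]

K[0,0] = 0.2719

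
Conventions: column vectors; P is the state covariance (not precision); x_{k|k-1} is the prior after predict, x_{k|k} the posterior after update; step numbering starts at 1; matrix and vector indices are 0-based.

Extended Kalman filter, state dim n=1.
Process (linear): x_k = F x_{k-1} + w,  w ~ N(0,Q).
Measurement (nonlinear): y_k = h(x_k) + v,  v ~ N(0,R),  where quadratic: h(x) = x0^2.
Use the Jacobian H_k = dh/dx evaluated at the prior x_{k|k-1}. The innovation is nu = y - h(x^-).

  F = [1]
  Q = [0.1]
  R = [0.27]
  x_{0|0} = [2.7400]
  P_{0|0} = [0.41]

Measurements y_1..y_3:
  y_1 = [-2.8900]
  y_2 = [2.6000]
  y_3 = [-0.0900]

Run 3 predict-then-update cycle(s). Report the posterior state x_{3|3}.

x_post = [0.8302]

step 1: x^-=[2.7400]  P^-=[0.5100]  H_jac=[5.4800]  S=[15.5855]  K=[0.1793]  nu=[-10.3976]  x^+=[0.8755]  P^+=[0.0088]
step 2: x^-=[0.8755]  P^-=[0.1088]  H_jac=[1.7510]  S=[0.6037]  K=[0.3157]  nu=[1.8335]  x^+=[1.4543]  P^+=[0.0487]
step 3: x^-=[1.4543]  P^-=[0.1487]  H_jac=[2.9086]  S=[1.5278]  K=[0.2830]  nu=[-2.2050]  x^+=[0.8302]  P^+=[0.0263]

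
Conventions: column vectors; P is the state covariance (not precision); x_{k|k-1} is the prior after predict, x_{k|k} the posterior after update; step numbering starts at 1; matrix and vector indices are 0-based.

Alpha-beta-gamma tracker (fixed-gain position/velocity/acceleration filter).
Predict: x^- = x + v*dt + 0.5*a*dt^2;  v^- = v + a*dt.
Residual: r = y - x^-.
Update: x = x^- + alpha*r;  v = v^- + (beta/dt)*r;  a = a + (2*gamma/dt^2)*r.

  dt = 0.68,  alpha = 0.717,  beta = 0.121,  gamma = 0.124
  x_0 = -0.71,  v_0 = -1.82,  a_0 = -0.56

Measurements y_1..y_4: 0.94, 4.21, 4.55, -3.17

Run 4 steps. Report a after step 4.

step 1: x_pred=-2.0771  r=3.0171  x^+=0.0862  v^+=-1.6639  a^+=1.0582
step 2: x_pred=-0.8007  r=5.0107  x^+=2.7920  v^+=-0.0528  a^+=3.7455
step 3: x_pred=3.6221  r=0.9279  x^+=4.2874  v^+=2.6593  a^+=4.2432
step 4: x_pred=7.0767  r=-10.2467  x^+=-0.2702  v^+=3.7214  a^+=-1.2524

a_post = -1.2524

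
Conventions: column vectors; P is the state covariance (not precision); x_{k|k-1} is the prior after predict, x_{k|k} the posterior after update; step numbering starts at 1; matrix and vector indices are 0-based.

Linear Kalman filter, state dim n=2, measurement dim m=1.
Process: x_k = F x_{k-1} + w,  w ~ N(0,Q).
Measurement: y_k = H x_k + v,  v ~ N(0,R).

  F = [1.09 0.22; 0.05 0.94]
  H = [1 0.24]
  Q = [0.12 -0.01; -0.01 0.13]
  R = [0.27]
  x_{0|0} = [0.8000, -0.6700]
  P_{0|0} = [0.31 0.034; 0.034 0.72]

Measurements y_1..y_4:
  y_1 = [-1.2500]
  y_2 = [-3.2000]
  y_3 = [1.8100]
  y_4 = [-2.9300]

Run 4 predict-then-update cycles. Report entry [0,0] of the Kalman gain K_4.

step 1: x^-=[0.7246, -0.5898]  P^-=[0.5395 0.1910; 0.1910 0.7702]  S=[0.9455]  K=[0.6190; 0.3975]  nu=[-1.8330]  x^+=[-0.4101, -1.3184]  P^+=[0.1771 -0.0417; -0.0417 0.6208]
step 2: x^-=[-0.7371, -1.2598]  P^-=[0.3405 0.0849; 0.0849 0.6750]  S=[0.6902]  K=[0.5229; 0.3577]  nu=[-2.1605]  x^+=[-1.8669, -2.0328]  P^+=[0.1518 -0.0442; -0.0442 0.5867]
step 3: x^-=[-2.4821, -2.0041]  P^-=[0.3075 0.0738; 0.0738 0.6446]  S=[0.6501]  K=[0.5003; 0.3515]  nu=[4.7731]  x^+=[-0.0940, -0.3263]  P^+=[0.1448 -0.0405; -0.0405 0.5643]
step 4: x^-=[-0.1743, -0.3114]  P^-=[0.2999 0.0726; 0.0726 0.6252]  S=[0.6408]  K=[0.4953; 0.3475]  nu=[-2.6810]  x^+=[-1.5021, -1.2430]  P^+=[0.1428 -0.0377; -0.0377 0.5478]

K[0,0] = 0.4953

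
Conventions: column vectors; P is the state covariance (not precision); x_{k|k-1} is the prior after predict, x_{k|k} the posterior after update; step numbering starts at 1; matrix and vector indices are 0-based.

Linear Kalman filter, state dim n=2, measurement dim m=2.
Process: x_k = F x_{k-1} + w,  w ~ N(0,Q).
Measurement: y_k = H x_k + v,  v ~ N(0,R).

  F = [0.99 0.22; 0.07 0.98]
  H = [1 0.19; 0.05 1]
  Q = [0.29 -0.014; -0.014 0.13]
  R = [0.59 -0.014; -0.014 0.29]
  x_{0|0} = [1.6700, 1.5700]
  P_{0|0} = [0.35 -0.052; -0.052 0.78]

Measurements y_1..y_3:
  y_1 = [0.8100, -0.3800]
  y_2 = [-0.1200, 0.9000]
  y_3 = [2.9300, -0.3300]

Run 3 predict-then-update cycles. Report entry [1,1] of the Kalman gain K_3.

K[1,1] = 0.4828

step 1: x^-=[1.9987, 1.6555]  P^-=[0.6481 0.1272; 0.1272 0.8737]  S=[1.3180 0.3128; 0.3128 1.1780]  K=[0.5101 0.0000; 0.0482 0.7343]  nu=[-1.5032, -2.1354]  x^+=[1.2319, 0.0151]  P^+=[0.3052 -0.0224; -0.0224 0.2134]
step 2: x^-=[1.2229, 0.1010]  P^-=[0.5897 0.0311; 0.0311 0.3334]  S=[1.2035 0.1102; 0.1102 0.6279]  K=[0.4940 0.0098; 0.0301 0.5281]  nu=[-1.3621, 0.7378]  x^+=[0.5572, 0.4497]  P^+=[0.2949 -0.0188; -0.0188 0.1537]
step 3: x^-=[0.6506, 0.4797]  P^-=[0.5783 0.0210; 0.0210 0.2764]  S=[1.1862 0.0886; 0.0886 0.5700]  K=[0.4900 0.0114; 0.0259 0.4828]  nu=[2.1883, -0.8422]  x^+=[1.7132, 0.1297]  P^+=[0.2924 -0.0182; -0.0182 0.1406]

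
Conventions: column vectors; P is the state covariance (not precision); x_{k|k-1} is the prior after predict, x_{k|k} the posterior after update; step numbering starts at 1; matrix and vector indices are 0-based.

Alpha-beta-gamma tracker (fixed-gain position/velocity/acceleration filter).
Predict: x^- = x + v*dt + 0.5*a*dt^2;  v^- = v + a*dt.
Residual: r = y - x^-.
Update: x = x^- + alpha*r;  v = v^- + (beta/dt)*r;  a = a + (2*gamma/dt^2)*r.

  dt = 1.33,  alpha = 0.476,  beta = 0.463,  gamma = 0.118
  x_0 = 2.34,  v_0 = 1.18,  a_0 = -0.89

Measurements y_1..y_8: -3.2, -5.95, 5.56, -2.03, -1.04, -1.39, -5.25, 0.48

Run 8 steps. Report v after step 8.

v_post = -0.7727

step 1: x_pred=3.1222  r=-6.3222  x^+=0.1129  v^+=-2.2046  a^+=-1.7335
step 2: x_pred=-4.3524  r=-1.5976  x^+=-5.1129  v^+=-5.0663  a^+=-1.9466
step 3: x_pred=-13.5727  r=19.1327  x^+=-4.4656  v^+=-0.9948  a^+=0.6060
step 4: x_pred=-5.2527  r=3.2227  x^+=-3.7187  v^+=0.9330  a^+=1.0359
step 5: x_pred=-1.5615  r=0.5215  x^+=-1.3133  v^+=2.4924  a^+=1.1055
step 6: x_pred=2.9794  r=-4.3694  x^+=0.8996  v^+=2.4417  a^+=0.5226
step 7: x_pred=4.6092  r=-9.8592  x^+=-0.0838  v^+=-0.2955  a^+=-0.7928
step 8: x_pred=-1.1780  r=1.6580  x^+=-0.3888  v^+=-0.7727  a^+=-0.5716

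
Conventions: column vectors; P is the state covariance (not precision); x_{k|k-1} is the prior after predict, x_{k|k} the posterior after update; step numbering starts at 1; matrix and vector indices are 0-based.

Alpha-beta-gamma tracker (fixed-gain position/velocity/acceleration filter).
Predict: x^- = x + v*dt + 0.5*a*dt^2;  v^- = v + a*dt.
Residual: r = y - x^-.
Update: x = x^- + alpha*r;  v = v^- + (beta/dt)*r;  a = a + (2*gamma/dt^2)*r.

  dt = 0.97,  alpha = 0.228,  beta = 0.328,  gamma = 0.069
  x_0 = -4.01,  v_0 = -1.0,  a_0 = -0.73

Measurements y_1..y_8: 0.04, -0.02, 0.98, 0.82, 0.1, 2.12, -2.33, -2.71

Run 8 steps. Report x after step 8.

step 1: x_pred=-5.3234  r=5.3634  x^+=-4.1006  v^+=0.1055  a^+=0.0566
step 2: x_pred=-3.9716  r=3.9516  x^+=-3.0706  v^+=1.4967  a^+=0.6362
step 3: x_pred=-1.3195  r=2.2995  x^+=-0.7953  v^+=2.8914  a^+=0.9735
step 4: x_pred=2.4673  r=-1.6473  x^+=2.0918  v^+=3.2786  a^+=0.7319
step 5: x_pred=5.6163  r=-5.5163  x^+=4.3586  v^+=2.1232  a^+=-0.0772
step 6: x_pred=6.3818  r=-4.2618  x^+=5.4101  v^+=0.6072  a^+=-0.7023
step 7: x_pred=5.6687  r=-7.9987  x^+=3.8450  v^+=-2.7787  a^+=-1.8754
step 8: x_pred=0.2674  r=-2.9774  x^+=-0.4114  v^+=-5.6046  a^+=-2.3121

x_post = -0.4114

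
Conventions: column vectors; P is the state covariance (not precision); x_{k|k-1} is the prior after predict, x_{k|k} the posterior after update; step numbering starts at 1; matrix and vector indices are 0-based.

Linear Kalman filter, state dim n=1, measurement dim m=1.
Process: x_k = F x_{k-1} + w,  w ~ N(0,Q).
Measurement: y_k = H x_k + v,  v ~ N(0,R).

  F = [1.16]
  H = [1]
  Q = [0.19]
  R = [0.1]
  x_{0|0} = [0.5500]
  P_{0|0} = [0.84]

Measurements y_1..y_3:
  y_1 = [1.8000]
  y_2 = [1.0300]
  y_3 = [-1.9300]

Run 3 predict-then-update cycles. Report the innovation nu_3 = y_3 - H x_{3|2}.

innov = [-3.3939]

step 1: x^-=[0.6380]  P^-=[1.3203]  S=[1.4203]  K=[0.9296]  nu=[1.1620]  x^+=[1.7182]  P^+=[0.0930]
step 2: x^-=[1.9931]  P^-=[0.3151]  S=[0.4151]  K=[0.7591]  nu=[-0.9631]  x^+=[1.2620]  P^+=[0.0759]
step 3: x^-=[1.4639]  P^-=[0.2921]  S=[0.3921]  K=[0.7450]  nu=[-3.3939]  x^+=[-1.0645]  P^+=[0.0745]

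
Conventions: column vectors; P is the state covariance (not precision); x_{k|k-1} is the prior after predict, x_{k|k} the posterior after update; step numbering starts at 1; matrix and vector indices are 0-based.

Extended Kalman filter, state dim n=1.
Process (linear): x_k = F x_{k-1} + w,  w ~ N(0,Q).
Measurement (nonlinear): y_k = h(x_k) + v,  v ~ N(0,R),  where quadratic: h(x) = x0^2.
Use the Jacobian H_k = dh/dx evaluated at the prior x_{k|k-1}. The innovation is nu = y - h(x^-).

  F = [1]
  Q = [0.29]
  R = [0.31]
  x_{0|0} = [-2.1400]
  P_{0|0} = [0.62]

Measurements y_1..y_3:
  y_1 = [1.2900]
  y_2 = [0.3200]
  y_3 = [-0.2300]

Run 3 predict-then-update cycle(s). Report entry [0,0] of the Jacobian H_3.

step 1: x^-=[-2.1400]  P^-=[0.9100]  H_jac=[-4.2800]  S=[16.9797]  K=[-0.2294]  nu=[-3.2896]  x^+=[-1.3854]  P^+=[0.0166]
step 2: x^-=[-1.3854]  P^-=[0.3066]  H_jac=[-2.7709]  S=[2.6641]  K=[-0.3189]  nu=[-1.5994]  x^+=[-0.8754]  P^+=[0.0357]
step 3: x^-=[-0.8754]  P^-=[0.3257]  H_jac=[-1.7507]  S=[1.3082]  K=[-0.4358]  nu=[-0.9963]  x^+=[-0.4412]  P^+=[0.0772]

H_jac[0,0] = -1.7507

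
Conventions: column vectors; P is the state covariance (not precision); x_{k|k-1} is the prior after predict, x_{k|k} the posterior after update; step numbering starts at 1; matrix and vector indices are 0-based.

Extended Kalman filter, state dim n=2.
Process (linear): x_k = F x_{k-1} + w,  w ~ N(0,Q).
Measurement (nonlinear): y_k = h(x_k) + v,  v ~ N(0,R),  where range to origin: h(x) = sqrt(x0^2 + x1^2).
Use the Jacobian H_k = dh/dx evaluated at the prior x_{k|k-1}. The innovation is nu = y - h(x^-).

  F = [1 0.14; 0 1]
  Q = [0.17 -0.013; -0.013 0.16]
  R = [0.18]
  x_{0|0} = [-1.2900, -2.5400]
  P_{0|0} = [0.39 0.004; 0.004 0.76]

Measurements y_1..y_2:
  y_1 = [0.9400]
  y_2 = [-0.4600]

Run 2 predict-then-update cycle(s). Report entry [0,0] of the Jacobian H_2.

step 1: x^-=[-1.6456, -2.5400]  P^-=[0.5760 0.0974; 0.0974 0.9200]  H_jac=[-0.5437 -0.8393]  S=[1.0872]  K=[-0.3633; -0.7589]  nu=[-2.0865]  x^+=[-0.8876, -0.9566]  P^+=[0.4325 -0.2023; -0.2023 0.2938]
step 2: x^-=[-1.0216, -0.9566]  P^-=[0.5517 -0.1742; -0.1742 0.4538]  H_jac=[-0.7300 -0.6835]  S=[0.5122]  K=[-0.5538; -0.3574]  nu=[-1.8595]  x^+=[0.0082, -0.2919]  P^+=[0.3946 -0.2756; -0.2756 0.3884]

H_jac[0,0] = -0.7300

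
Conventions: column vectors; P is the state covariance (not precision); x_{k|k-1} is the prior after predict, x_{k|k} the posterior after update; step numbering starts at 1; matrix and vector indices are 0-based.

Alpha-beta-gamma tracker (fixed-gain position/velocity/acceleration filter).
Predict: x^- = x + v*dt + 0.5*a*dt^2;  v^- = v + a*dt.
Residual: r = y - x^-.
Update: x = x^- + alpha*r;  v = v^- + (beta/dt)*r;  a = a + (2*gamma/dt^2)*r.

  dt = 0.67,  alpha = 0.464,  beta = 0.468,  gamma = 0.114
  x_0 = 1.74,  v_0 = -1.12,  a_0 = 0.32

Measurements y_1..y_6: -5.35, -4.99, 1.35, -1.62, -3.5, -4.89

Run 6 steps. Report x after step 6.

step 1: x_pred=1.0614  r=-6.4114  x^+=-1.9135  v^+=-5.3840  a^+=-2.9364
step 2: x_pred=-6.1799  r=1.1899  x^+=-5.6278  v^+=-6.5203  a^+=-2.3321
step 3: x_pred=-10.5198  r=11.8698  x^+=-5.0122  v^+=0.2083  a^+=3.6967
step 4: x_pred=-4.0429  r=2.4229  x^+=-2.9187  v^+=4.3775  a^+=4.9273
step 5: x_pred=1.1202  r=-4.6202  x^+=-1.0236  v^+=4.4516  a^+=2.5807
step 6: x_pred=2.5382  r=-7.4282  x^+=-0.9085  v^+=0.9920  a^+=-1.1922

x_post = -0.9085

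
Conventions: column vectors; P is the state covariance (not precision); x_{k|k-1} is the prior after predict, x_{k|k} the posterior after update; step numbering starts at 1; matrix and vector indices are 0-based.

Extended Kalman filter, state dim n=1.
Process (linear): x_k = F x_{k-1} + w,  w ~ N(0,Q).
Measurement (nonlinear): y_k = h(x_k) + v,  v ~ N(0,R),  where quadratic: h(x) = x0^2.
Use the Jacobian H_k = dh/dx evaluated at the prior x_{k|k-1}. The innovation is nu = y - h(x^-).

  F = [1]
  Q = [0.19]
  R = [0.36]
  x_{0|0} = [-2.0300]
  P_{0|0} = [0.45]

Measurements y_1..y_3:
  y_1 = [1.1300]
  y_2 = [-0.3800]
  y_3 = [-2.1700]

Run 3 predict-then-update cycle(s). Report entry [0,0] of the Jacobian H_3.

H_jac[0,0] = -1.3458

step 1: x^-=[-2.0300]  P^-=[0.6400]  H_jac=[-4.0600]  S=[10.9095]  K=[-0.2382]  nu=[-2.9909]  x^+=[-1.3176]  P^+=[0.0211]
step 2: x^-=[-1.3176]  P^-=[0.2111]  H_jac=[-2.6353]  S=[1.8261]  K=[-0.3047]  nu=[-2.1162]  x^+=[-0.6729]  P^+=[0.0416]
step 3: x^-=[-0.6729]  P^-=[0.2316]  H_jac=[-1.3458]  S=[0.7795]  K=[-0.3999]  nu=[-2.6228]  x^+=[0.3759]  P^+=[0.1070]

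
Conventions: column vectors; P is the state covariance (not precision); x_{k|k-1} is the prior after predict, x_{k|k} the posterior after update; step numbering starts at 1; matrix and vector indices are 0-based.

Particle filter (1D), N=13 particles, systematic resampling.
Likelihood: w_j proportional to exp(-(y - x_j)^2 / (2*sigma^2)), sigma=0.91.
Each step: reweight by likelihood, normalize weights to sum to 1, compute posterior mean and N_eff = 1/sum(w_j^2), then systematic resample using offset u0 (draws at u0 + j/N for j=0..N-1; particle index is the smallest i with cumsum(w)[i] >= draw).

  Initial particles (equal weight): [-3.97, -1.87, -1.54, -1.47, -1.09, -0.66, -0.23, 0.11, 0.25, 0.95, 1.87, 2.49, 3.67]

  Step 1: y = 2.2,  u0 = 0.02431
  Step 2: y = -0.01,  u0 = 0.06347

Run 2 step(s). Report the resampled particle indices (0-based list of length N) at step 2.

step 1: w=[0.0000, 0.0000, 0.0001, 0.0001, 0.0005, 0.0026, 0.0103, 0.0259, 0.0365, 0.1412, 0.3396, 0.3447, 0.0984]  mean=1.9957  Neff=3.7604  idx=[7, 9, 9, 10, 10, 10, 10, 11, 11, 11, 11, 11, 12]
step 2: w=[0.3636, 0.2103, 0.2103, 0.0434, 0.0434, 0.0434, 0.0434, 0.0084, 0.0084, 0.0084, 0.0084, 0.0084, 0.0001]  mean=0.8695  Neff=4.3759  idx=[0, 0, 0, 0, 1, 1, 1, 2, 2, 2, 4, 5, 10]

resampled_idx = [0, 0, 0, 0, 1, 1, 1, 2, 2, 2, 4, 5, 10]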